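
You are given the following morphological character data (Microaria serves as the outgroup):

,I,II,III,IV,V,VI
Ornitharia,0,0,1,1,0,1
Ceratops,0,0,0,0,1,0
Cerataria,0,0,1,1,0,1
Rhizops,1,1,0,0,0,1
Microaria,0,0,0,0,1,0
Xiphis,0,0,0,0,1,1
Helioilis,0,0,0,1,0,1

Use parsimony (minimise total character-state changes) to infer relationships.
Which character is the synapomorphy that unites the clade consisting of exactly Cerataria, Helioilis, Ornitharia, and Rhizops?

V

Character polarity is set by the outgroup: the derived state is whichever differs from the outgroup's state, so for V the derived state is '0', and for the remaining characters it is '1'.
I: derived state '1' in Rhizops only — an autapomorphy, so it tells us nothing about relationships among taxa.
II: derived state '1' in Rhizops only — an autapomorphy, so it tells us nothing about relationships among taxa.
III: derived state '1' in Cerataria and Ornitharia only — synapomorphy for {Cerataria, Ornitharia}.
Only Cerataria, Helioilis, and Ornitharia show the derived state '1' for IV, supporting them as a clade.
V: derived state '0' in Cerataria, Helioilis, Ornitharia, and Rhizops only — synapomorphy for {Cerataria, Helioilis, Ornitharia, Rhizops}.
VI (derived state '1') is shared by Cerataria, Helioilis, Ornitharia, Rhizops, and Xiphis — a synapomorphy uniting that clade.
Most parsimonious ingroup topology: (((((Cerataria,Ornitharia),Helioilis),Rhizops),Xiphis),Ceratops).
The clade {Cerataria, Helioilis, Ornitharia, Rhizops} is supported by V: its derived state '0' occurs in exactly those taxa and in no other taxon (including the outgroup).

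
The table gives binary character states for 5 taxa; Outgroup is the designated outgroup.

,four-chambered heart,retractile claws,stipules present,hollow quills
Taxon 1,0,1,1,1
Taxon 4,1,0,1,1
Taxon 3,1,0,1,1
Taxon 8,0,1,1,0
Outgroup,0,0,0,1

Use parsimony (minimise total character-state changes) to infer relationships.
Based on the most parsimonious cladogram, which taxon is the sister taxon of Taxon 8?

Character polarity is set by the outgroup: the derived state is whichever differs from the outgroup's state, so for hollow quills the derived state is '0', and for the remaining characters it is '1'.
Only Taxon 3 and Taxon 4 show the derived state '1' for four-chambered heart, supporting them as a clade.
retractile claws (derived state '1') is shared by Taxon 1 and Taxon 8 — a synapomorphy uniting that clade.
stipules present (derived state '1') is shared by all ingroup taxa — unites the whole ingroup.
hollow quills (derived state '0') is unique to Taxon 8 (autapomorphy; uninformative for grouping).
Most parsimonious ingroup topology: ((Taxon 4,Taxon 3),(Taxon 1,Taxon 8)).
Taxon 8 and Taxon 1 form a cherry on this tree, so they are sister taxa.

Taxon 1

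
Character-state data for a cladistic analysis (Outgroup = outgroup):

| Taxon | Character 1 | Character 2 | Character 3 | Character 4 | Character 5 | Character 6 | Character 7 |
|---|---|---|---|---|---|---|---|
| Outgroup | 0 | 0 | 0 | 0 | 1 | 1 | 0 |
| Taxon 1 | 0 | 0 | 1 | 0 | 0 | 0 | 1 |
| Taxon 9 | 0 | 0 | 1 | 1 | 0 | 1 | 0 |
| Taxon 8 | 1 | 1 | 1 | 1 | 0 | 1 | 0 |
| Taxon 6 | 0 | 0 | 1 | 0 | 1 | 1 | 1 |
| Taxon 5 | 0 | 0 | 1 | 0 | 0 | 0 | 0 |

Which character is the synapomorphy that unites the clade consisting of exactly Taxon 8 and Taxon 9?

Character polarity is set by the outgroup: the derived state is whichever differs from the outgroup's state, so for Character 5, Character 6 the derived state is '0', and for the remaining characters it is '1'.
Character 1 (derived state '1') is unique to Taxon 8 (autapomorphy; uninformative for grouping).
Character 2: derived state '1' in Taxon 8 only — an autapomorphy, so it tells us nothing about relationships among taxa.
All ingroup taxa share the derived state '1' for Character 3; it defines the ingroup but does not resolve relationships within it.
Character 4 (derived state '1') is shared by Taxon 8 and Taxon 9 — a synapomorphy uniting that clade.
Only Taxon 1, Taxon 5, Taxon 8, and Taxon 9 show the derived state '0' for Character 5, supporting them as a clade.
Character 6 (derived state '0') is shared by Taxon 1 and Taxon 5 — a synapomorphy uniting that clade.
Character 7 (state '1') occurs in Taxon 1 and Taxon 6 but conflicts with the nesting implied by the other characters — most parsimoniously interpreted as homoplasy.
Most parsimonious ingroup topology: (((Taxon 1,Taxon 5),(Taxon 9,Taxon 8)),Taxon 6).
The clade {Taxon 8, Taxon 9} is supported by Character 4: its derived state '1' occurs in exactly those taxa and in no other taxon (including the outgroup).

Character 4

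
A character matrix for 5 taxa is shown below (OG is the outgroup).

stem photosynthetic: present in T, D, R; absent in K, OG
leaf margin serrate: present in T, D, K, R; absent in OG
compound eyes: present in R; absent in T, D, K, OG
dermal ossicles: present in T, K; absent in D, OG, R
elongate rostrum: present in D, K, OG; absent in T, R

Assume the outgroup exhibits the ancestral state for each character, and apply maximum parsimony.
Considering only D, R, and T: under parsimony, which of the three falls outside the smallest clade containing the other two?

Character polarity is set by the outgroup: the derived state is whichever differs from the outgroup's state, so for elongate rostrum the derived state is 'absent', and for the remaining characters it is 'present'.
stem photosynthetic (derived state 'present') is shared by D, R, and T — a synapomorphy uniting that clade.
All ingroup taxa share the derived state 'present' for leaf margin serrate; it defines the ingroup but does not resolve relationships within it.
compound eyes: derived state 'present' in R only — an autapomorphy, so it tells us nothing about relationships among taxa.
dermal ossicles groups K and T, which is incompatible with the clades supported by the remaining characters; treating it as convergent (homoplasy) costs fewer steps than any alternative tree.
Only R and T show the derived state 'absent' for elongate rostrum, supporting them as a clade.
Most parsimonious ingroup topology: (((T,R),D),K).
T and R share a more recent common ancestor with each other than either does with D, so D is the least closely related of the three.

D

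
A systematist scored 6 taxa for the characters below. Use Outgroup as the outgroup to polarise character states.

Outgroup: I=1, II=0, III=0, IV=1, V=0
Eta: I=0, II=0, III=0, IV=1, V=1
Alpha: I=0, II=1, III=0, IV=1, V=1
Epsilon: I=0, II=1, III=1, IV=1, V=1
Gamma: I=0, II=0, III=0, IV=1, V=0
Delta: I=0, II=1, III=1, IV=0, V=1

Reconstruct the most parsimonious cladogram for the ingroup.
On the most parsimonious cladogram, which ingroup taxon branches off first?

Character polarity is set by the outgroup: the derived state is whichever differs from the outgroup's state, so for I, IV the derived state is '0', and for the remaining characters it is '1'.
I (derived state '0') is shared by all ingroup taxa — unites the whole ingroup.
Only Alpha, Delta, and Epsilon show the derived state '1' for II, supporting them as a clade.
Only Delta and Epsilon show the derived state '1' for III, supporting them as a clade.
IV (derived state '0') is unique to Delta (autapomorphy; uninformative for grouping).
V (derived state '1') is shared by Alpha, Delta, Epsilon, and Eta — a synapomorphy uniting that clade.
Most parsimonious ingroup topology: ((Eta,(Alpha,(Epsilon,Delta))),Gamma).
Gamma is sister to the clade containing all other ingroup taxa, so it is the earliest-diverging (most basal) ingroup lineage.

Gamma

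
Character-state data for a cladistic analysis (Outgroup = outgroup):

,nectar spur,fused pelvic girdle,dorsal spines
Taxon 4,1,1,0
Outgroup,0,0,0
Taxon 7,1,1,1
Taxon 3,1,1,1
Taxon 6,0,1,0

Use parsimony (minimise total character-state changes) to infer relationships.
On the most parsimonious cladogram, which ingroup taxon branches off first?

The outgroup has state '0' for every character, so '1' is the derived state throughout.
nectar spur (derived state '1') is shared by Taxon 3, Taxon 4, and Taxon 7 — a synapomorphy uniting that clade.
fused pelvic girdle (derived state '1') is shared by all ingroup taxa — unites the whole ingroup.
Only Taxon 3 and Taxon 7 show the derived state '1' for dorsal spines, supporting them as a clade.
Most parsimonious ingroup topology: ((Taxon 4,(Taxon 7,Taxon 3)),Taxon 6).
Taxon 6 is sister to the clade containing all other ingroup taxa, so it is the earliest-diverging (most basal) ingroup lineage.

Taxon 6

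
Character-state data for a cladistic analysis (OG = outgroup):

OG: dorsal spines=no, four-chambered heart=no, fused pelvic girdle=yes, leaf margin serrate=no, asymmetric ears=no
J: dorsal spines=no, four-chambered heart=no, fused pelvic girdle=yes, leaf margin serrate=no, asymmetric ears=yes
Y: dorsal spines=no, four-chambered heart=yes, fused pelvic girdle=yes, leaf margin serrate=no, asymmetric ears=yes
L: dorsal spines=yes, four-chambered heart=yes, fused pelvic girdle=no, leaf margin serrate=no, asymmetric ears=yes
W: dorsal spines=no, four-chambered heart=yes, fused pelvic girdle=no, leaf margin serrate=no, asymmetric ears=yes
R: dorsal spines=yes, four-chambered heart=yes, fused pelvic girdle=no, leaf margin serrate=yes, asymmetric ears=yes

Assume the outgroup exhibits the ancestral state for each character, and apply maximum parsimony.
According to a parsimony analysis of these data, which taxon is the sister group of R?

L

Character polarity is set by the outgroup: the derived state is whichever differs from the outgroup's state, so for fused pelvic girdle the derived state is 'no', and for the remaining characters it is 'yes'.
dorsal spines: derived state 'yes' in L and R only — synapomorphy for {L, R}.
four-chambered heart: derived state 'yes' in L, R, W, and Y only — synapomorphy for {L, R, W, Y}.
fused pelvic girdle (derived state 'no') is shared by L, R, and W — a synapomorphy uniting that clade.
leaf margin serrate (derived state 'yes') is unique to R (autapomorphy; uninformative for grouping).
All ingroup taxa share the derived state 'yes' for asymmetric ears; it defines the ingroup but does not resolve relationships within it.
Most parsimonious ingroup topology: (J,(Y,((L,R),W))).
R and L form a cherry on this tree, so they are sister taxa.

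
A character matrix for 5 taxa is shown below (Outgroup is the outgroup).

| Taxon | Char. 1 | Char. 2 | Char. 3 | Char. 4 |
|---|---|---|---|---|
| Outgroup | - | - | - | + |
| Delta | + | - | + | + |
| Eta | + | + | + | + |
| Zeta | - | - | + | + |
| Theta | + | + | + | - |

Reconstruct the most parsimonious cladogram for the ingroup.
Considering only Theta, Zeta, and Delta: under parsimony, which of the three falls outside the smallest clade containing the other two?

Zeta

Character polarity is set by the outgroup: the derived state is whichever differs from the outgroup's state, so for Char. 4 the derived state is '-', and for the remaining characters it is '+'.
Char. 1: derived state '+' in Delta, Eta, and Theta only — synapomorphy for {Delta, Eta, Theta}.
Only Eta and Theta show the derived state '+' for Char. 2, supporting them as a clade.
Char. 3 (derived state '+') is shared by all ingroup taxa — unites the whole ingroup.
Char. 4 (derived state '-') is unique to Theta (autapomorphy; uninformative for grouping).
Most parsimonious ingroup topology: ((Delta,(Eta,Theta)),Zeta).
Theta and Delta share a more recent common ancestor with each other than either does with Zeta, so Zeta is the least closely related of the three.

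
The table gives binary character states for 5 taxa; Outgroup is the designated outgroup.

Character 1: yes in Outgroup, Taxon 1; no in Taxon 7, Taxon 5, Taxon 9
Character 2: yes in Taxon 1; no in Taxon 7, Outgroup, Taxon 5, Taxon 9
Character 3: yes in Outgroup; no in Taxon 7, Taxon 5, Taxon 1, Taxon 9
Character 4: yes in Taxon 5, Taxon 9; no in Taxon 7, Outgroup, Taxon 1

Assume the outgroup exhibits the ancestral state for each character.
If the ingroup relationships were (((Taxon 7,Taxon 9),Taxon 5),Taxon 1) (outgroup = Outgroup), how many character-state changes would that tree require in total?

Map each character onto (((Taxon 7,Taxon 9),Taxon 5),Taxon 1) (rooted by Outgroup) and count the minimum state changes it requires (Fitch parsimony):
Character 1: 1; Character 2: 1; Character 3: 1; Character 4: 2.
Total tree length = 5.

5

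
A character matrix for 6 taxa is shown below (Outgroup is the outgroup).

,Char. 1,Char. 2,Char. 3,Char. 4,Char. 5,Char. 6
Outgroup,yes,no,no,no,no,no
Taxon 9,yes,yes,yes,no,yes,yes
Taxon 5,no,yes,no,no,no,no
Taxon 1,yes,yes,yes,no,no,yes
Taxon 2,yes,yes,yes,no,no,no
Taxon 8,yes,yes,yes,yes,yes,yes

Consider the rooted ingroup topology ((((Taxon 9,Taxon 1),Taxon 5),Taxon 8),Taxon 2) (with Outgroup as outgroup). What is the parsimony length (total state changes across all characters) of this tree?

9

Map each character onto ((((Taxon 9,Taxon 1),Taxon 5),Taxon 8),Taxon 2) (rooted by Outgroup) and count the minimum state changes it requires (Fitch parsimony):
Char. 1: 1; Char. 2: 1; Char. 3: 2; Char. 4: 1; Char. 5: 2; Char. 6: 2.
Total tree length = 9.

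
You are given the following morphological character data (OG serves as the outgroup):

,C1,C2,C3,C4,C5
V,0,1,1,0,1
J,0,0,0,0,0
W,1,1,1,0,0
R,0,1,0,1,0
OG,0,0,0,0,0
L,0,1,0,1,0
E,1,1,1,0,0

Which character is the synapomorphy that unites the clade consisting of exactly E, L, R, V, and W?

The outgroup has state '0' for every character, so '1' is the derived state throughout.
C1: derived state '1' in E and W only — synapomorphy for {E, W}.
C2: derived state '1' in E, L, R, V, and W only — synapomorphy for {E, L, R, V, W}.
C3: derived state '1' in E, V, and W only — synapomorphy for {E, V, W}.
Only L and R show the derived state '1' for C4, supporting them as a clade.
C5 (derived state '1') is unique to V (autapomorphy; uninformative for grouping).
Most parsimonious ingroup topology: (((V,(W,E)),(R,L)),J).
The clade {E, L, R, V, W} is supported by C2: its derived state '1' occurs in exactly those taxa and in no other taxon (including the outgroup).

C2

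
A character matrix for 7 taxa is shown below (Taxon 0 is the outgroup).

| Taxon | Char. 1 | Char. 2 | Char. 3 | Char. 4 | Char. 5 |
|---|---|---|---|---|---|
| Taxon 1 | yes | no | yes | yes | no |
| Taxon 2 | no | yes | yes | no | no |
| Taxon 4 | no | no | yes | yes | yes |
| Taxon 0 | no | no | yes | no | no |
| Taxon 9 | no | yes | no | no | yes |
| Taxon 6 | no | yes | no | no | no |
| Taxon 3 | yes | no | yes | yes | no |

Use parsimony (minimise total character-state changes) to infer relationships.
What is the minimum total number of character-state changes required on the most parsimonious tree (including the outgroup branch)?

6

Character polarity is set by the outgroup: the derived state is whichever differs from the outgroup's state, so for Char. 3 the derived state is 'no', and for the remaining characters it is 'yes'.
Only Taxon 1 and Taxon 3 show the derived state 'yes' for Char. 1, supporting them as a clade.
Char. 2: derived state 'yes' in Taxon 2, Taxon 6, and Taxon 9 only — synapomorphy for {Taxon 2, Taxon 6, Taxon 9}.
Char. 3 (derived state 'no') is shared by Taxon 6 and Taxon 9 — a synapomorphy uniting that clade.
Char. 4: derived state 'yes' in Taxon 1, Taxon 3, and Taxon 4 only — synapomorphy for {Taxon 1, Taxon 3, Taxon 4}.
Char. 5 groups Taxon 4 and Taxon 9, which is incompatible with the clades supported by the remaining characters; treating it as convergent (homoplasy) costs fewer steps than any alternative tree.
Most parsimonious ingroup topology: (((Taxon 3,Taxon 1),Taxon 4),((Taxon 6,Taxon 9),Taxon 2)).
Changes per character on this tree: Char. 1: 1; Char. 2: 1; Char. 3: 1; Char. 4: 1; Char. 5: 2.
Total = 6.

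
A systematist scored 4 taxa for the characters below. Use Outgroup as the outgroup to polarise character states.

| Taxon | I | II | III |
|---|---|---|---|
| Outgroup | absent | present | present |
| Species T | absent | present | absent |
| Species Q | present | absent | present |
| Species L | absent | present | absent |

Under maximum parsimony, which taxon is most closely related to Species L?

Character polarity is set by the outgroup: the derived state is whichever differs from the outgroup's state, so for II, III the derived state is 'absent', and for the remaining characters it is 'present'.
I (derived state 'present') is unique to Species Q (autapomorphy; uninformative for grouping).
II (derived state 'absent') is unique to Species Q (autapomorphy; uninformative for grouping).
Only Species L and Species T show the derived state 'absent' for III, supporting them as a clade.
Most parsimonious ingroup topology: ((Species T,Species L),Species Q).
Species L and Species T form a cherry on this tree, so they are sister taxa.

Species T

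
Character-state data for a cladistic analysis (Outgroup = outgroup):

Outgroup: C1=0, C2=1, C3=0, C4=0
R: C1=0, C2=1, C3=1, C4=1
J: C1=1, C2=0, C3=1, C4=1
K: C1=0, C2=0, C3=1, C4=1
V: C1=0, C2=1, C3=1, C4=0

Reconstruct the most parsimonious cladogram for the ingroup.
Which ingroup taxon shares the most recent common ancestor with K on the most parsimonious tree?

Character polarity is set by the outgroup: the derived state is whichever differs from the outgroup's state, so for C2 the derived state is '0', and for the remaining characters it is '1'.
C1 (derived state '1') is unique to J (autapomorphy; uninformative for grouping).
C2 (derived state '0') is shared by J and K — a synapomorphy uniting that clade.
All ingroup taxa share the derived state '1' for C3; it defines the ingroup but does not resolve relationships within it.
C4: derived state '1' in J, K, and R only — synapomorphy for {J, K, R}.
Most parsimonious ingroup topology: ((R,(J,K)),V).
K and J form a cherry on this tree, so they are sister taxa.

J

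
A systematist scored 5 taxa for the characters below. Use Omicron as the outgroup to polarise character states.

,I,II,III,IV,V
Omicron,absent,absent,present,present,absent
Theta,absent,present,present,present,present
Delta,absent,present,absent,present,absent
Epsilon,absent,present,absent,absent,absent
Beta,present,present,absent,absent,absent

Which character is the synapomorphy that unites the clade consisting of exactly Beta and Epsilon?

IV

Character polarity is set by the outgroup: the derived state is whichever differs from the outgroup's state, so for III, IV the derived state is 'absent', and for the remaining characters it is 'present'.
I: derived state 'present' in Beta only — an autapomorphy, so it tells us nothing about relationships among taxa.
II (derived state 'present') is shared by all ingroup taxa — unites the whole ingroup.
Only Beta, Delta, and Epsilon show the derived state 'absent' for III, supporting them as a clade.
IV: derived state 'absent' in Beta and Epsilon only — synapomorphy for {Beta, Epsilon}.
V: derived state 'present' in Theta only — an autapomorphy, so it tells us nothing about relationships among taxa.
Most parsimonious ingroup topology: (Theta,(Delta,(Epsilon,Beta))).
The clade {Beta, Epsilon} is supported by IV: its derived state 'absent' occurs in exactly those taxa and in no other taxon (including the outgroup).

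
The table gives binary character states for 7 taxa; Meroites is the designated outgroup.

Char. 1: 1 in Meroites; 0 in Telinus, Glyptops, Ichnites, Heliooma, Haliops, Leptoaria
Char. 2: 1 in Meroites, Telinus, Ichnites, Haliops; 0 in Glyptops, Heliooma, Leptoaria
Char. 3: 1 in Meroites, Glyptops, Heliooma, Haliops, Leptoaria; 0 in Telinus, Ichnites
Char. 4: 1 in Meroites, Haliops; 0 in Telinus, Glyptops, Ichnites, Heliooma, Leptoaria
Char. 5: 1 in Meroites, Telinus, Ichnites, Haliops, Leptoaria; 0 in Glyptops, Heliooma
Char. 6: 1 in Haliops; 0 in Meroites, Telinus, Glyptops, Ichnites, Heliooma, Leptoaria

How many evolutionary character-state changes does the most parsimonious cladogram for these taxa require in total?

6

Character polarity is set by the outgroup: the derived state is whichever differs from the outgroup's state, so for Char. 1, Char. 2, Char. 3, Char. 4, Char. 5 the derived state is '0', and for the remaining characters it is '1'.
All ingroup taxa share the derived state '0' for Char. 1; it defines the ingroup but does not resolve relationships within it.
Only Glyptops, Heliooma, and Leptoaria show the derived state '0' for Char. 2, supporting them as a clade.
Char. 3 (derived state '0') is shared by Ichnites and Telinus — a synapomorphy uniting that clade.
Char. 4 (derived state '0') is shared by Glyptops, Heliooma, Ichnites, Leptoaria, and Telinus — a synapomorphy uniting that clade.
Char. 5 (derived state '0') is shared by Glyptops and Heliooma — a synapomorphy uniting that clade.
Char. 6 (derived state '1') is unique to Haliops (autapomorphy; uninformative for grouping).
Most parsimonious ingroup topology: (((Telinus,Ichnites),((Glyptops,Heliooma),Leptoaria)),Haliops).
Changes per character on this tree: Char. 1: 1; Char. 2: 1; Char. 3: 1; Char. 4: 1; Char. 5: 1; Char. 6: 1.
Total = 6.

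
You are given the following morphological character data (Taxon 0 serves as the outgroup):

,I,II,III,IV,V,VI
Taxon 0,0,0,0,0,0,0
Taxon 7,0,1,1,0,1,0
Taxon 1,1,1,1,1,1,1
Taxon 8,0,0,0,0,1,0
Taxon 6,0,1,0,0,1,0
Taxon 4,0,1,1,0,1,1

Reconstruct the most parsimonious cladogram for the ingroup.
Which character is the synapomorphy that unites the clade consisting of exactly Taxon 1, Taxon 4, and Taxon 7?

III

The outgroup has state '0' for every character, so '1' is the derived state throughout.
I (derived state '1') is unique to Taxon 1 (autapomorphy; uninformative for grouping).
II (derived state '1') is shared by Taxon 1, Taxon 4, Taxon 6, and Taxon 7 — a synapomorphy uniting that clade.
III: derived state '1' in Taxon 1, Taxon 4, and Taxon 7 only — synapomorphy for {Taxon 1, Taxon 4, Taxon 7}.
IV: derived state '1' in Taxon 1 only — an autapomorphy, so it tells us nothing about relationships among taxa.
All ingroup taxa share the derived state '1' for V; it defines the ingroup but does not resolve relationships within it.
Only Taxon 1 and Taxon 4 show the derived state '1' for VI, supporting them as a clade.
Most parsimonious ingroup topology: (((Taxon 7,(Taxon 1,Taxon 4)),Taxon 6),Taxon 8).
The clade {Taxon 1, Taxon 4, Taxon 7} is supported by III: its derived state '1' occurs in exactly those taxa and in no other taxon (including the outgroup).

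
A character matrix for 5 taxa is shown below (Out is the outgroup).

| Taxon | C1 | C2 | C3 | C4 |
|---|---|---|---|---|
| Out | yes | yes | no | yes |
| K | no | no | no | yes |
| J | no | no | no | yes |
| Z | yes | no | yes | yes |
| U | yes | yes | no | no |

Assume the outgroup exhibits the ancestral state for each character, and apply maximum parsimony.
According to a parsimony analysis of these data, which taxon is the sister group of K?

J

Character polarity is set by the outgroup: the derived state is whichever differs from the outgroup's state, so for C1, C2, C4 the derived state is 'no', and for the remaining characters it is 'yes'.
C1 (derived state 'no') is shared by J and K — a synapomorphy uniting that clade.
Only J, K, and Z show the derived state 'no' for C2, supporting them as a clade.
C3 (derived state 'yes') is unique to Z (autapomorphy; uninformative for grouping).
C4: derived state 'no' in U only — an autapomorphy, so it tells us nothing about relationships among taxa.
Most parsimonious ingroup topology: (((K,J),Z),U).
K and J form a cherry on this tree, so they are sister taxa.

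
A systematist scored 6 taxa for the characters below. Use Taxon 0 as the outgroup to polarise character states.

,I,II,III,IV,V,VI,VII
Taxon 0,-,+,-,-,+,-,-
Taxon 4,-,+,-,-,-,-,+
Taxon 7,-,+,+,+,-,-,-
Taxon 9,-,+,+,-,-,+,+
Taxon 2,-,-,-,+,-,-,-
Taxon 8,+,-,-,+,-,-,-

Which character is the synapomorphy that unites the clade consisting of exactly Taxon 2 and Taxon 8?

Character polarity is set by the outgroup: the derived state is whichever differs from the outgroup's state, so for II, V the derived state is '-', and for the remaining characters it is '+'.
I (derived state '+') is unique to Taxon 8 (autapomorphy; uninformative for grouping).
II (derived state '-') is shared by Taxon 2 and Taxon 8 — a synapomorphy uniting that clade.
III (state '+') occurs in Taxon 7 and Taxon 9 but conflicts with the nesting implied by the other characters — most parsimoniously interpreted as homoplasy.
IV (derived state '+') is shared by Taxon 2, Taxon 7, and Taxon 8 — a synapomorphy uniting that clade.
All ingroup taxa share the derived state '-' for V; it defines the ingroup but does not resolve relationships within it.
VI (derived state '+') is unique to Taxon 9 (autapomorphy; uninformative for grouping).
VII (derived state '+') is shared by Taxon 4 and Taxon 9 — a synapomorphy uniting that clade.
Most parsimonious ingroup topology: ((Taxon 4,Taxon 9),(Taxon 7,(Taxon 2,Taxon 8))).
The clade {Taxon 2, Taxon 8} is supported by II: its derived state '-' occurs in exactly those taxa and in no other taxon (including the outgroup).

II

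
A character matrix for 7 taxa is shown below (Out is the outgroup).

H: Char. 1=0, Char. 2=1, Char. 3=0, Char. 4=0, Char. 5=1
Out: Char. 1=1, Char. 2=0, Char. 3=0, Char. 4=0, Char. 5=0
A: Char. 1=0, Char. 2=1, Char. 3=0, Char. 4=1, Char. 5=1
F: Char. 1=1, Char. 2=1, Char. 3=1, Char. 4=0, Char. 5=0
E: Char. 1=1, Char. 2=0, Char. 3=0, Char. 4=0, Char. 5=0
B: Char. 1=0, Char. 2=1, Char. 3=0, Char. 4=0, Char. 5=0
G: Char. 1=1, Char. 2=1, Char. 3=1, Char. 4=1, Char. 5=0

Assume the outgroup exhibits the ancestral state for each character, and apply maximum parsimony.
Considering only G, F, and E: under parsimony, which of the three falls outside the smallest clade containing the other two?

E

Character polarity is set by the outgroup: the derived state is whichever differs from the outgroup's state, so for Char. 1 the derived state is '0', and for the remaining characters it is '1'.
Only A, B, and H show the derived state '0' for Char. 1, supporting them as a clade.
Only A, B, F, G, and H show the derived state '1' for Char. 2, supporting them as a clade.
Char. 3 (derived state '1') is shared by F and G — a synapomorphy uniting that clade.
Char. 4 groups A and G, which is incompatible with the clades supported by the remaining characters; treating it as convergent (homoplasy) costs fewer steps than any alternative tree.
Only A and H show the derived state '1' for Char. 5, supporting them as a clade.
Most parsimonious ingroup topology: ((((A,H),B),(G,F)),E).
G and F share a more recent common ancestor with each other than either does with E, so E is the least closely related of the three.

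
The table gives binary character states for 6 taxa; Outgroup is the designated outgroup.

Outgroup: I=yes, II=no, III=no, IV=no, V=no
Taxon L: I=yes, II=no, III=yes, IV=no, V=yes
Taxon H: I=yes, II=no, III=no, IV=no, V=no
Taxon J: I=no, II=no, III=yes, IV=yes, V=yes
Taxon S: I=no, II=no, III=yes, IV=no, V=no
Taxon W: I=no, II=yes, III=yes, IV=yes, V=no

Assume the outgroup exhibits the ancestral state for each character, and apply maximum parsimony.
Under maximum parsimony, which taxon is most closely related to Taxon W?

Character polarity is set by the outgroup: the derived state is whichever differs from the outgroup's state, so for I the derived state is 'no', and for the remaining characters it is 'yes'.
I: derived state 'no' in Taxon J, Taxon S, and Taxon W only — synapomorphy for {Taxon J, Taxon S, Taxon W}.
II (derived state 'yes') is unique to Taxon W (autapomorphy; uninformative for grouping).
III: derived state 'yes' in Taxon J, Taxon L, Taxon S, and Taxon W only — synapomorphy for {Taxon J, Taxon L, Taxon S, Taxon W}.
IV: derived state 'yes' in Taxon J and Taxon W only — synapomorphy for {Taxon J, Taxon W}.
V (state 'yes') occurs in Taxon J and Taxon L but conflicts with the nesting implied by the other characters — most parsimoniously interpreted as homoplasy.
Most parsimonious ingroup topology: ((Taxon L,((Taxon J,Taxon W),Taxon S)),Taxon H).
Taxon W and Taxon J form a cherry on this tree, so they are sister taxa.

Taxon J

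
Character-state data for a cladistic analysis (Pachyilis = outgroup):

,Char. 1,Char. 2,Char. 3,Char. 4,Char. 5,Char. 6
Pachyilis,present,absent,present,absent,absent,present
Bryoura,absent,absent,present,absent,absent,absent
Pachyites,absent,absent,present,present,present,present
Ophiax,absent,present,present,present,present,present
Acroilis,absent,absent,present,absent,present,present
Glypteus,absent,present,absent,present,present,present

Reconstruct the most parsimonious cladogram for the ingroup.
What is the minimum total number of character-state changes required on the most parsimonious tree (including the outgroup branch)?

Character polarity is set by the outgroup: the derived state is whichever differs from the outgroup's state, so for Char. 1, Char. 3, Char. 6 the derived state is 'absent', and for the remaining characters it is 'present'.
Char. 1 (derived state 'absent') is shared by all ingroup taxa — unites the whole ingroup.
Char. 2: derived state 'present' in Glypteus and Ophiax only — synapomorphy for {Glypteus, Ophiax}.
Char. 3 (derived state 'absent') is unique to Glypteus (autapomorphy; uninformative for grouping).
Only Glypteus, Ophiax, and Pachyites show the derived state 'present' for Char. 4, supporting them as a clade.
Char. 5: derived state 'present' in Acroilis, Glypteus, Ophiax, and Pachyites only — synapomorphy for {Acroilis, Glypteus, Ophiax, Pachyites}.
Char. 6 (derived state 'absent') is unique to Bryoura (autapomorphy; uninformative for grouping).
Most parsimonious ingroup topology: (Bryoura,((Pachyites,(Ophiax,Glypteus)),Acroilis)).
Changes per character on this tree: Char. 1: 1; Char. 2: 1; Char. 3: 1; Char. 4: 1; Char. 5: 1; Char. 6: 1.
Total = 6.

6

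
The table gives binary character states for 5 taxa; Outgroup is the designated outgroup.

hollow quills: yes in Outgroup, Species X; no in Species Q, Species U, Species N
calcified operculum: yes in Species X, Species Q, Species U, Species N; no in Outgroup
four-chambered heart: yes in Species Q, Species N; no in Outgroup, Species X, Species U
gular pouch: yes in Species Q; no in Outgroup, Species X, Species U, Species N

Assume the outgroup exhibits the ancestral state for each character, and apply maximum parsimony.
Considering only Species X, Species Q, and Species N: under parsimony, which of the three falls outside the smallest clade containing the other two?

Character polarity is set by the outgroup: the derived state is whichever differs from the outgroup's state, so for hollow quills the derived state is 'no', and for the remaining characters it is 'yes'.
hollow quills (derived state 'no') is shared by Species N, Species Q, and Species U — a synapomorphy uniting that clade.
All ingroup taxa share the derived state 'yes' for calcified operculum; it defines the ingroup but does not resolve relationships within it.
four-chambered heart: derived state 'yes' in Species N and Species Q only — synapomorphy for {Species N, Species Q}.
gular pouch: derived state 'yes' in Species Q only — an autapomorphy, so it tells us nothing about relationships among taxa.
Most parsimonious ingroup topology: (Species X,((Species Q,Species N),Species U)).
Species N and Species Q share a more recent common ancestor with each other than either does with Species X, so Species X is the least closely related of the three.

Species X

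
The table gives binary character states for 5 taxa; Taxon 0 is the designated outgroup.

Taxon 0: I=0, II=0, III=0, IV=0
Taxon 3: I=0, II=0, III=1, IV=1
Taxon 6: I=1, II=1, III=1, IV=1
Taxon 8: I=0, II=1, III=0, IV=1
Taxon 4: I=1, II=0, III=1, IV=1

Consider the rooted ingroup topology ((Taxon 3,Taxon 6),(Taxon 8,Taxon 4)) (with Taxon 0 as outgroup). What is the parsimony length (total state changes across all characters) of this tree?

7

Map each character onto ((Taxon 3,Taxon 6),(Taxon 8,Taxon 4)) (rooted by Taxon 0) and count the minimum state changes it requires (Fitch parsimony):
I: 2; II: 2; III: 2; IV: 1.
Total tree length = 7.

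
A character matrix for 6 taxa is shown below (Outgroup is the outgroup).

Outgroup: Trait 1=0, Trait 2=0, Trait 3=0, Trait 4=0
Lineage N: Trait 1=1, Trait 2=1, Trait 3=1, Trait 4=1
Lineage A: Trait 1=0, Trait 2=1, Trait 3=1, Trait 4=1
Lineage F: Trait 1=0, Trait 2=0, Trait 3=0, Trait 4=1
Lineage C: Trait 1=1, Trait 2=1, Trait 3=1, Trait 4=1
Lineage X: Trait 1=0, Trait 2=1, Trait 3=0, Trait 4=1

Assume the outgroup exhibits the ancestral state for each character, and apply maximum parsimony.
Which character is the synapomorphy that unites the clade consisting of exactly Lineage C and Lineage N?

Trait 1

The outgroup has state '0' for every character, so '1' is the derived state throughout.
Trait 1: derived state '1' in Lineage C and Lineage N only — synapomorphy for {Lineage C, Lineage N}.
Trait 2: derived state '1' in Lineage A, Lineage C, Lineage N, and Lineage X only — synapomorphy for {Lineage A, Lineage C, Lineage N, Lineage X}.
Only Lineage A, Lineage C, and Lineage N show the derived state '1' for Trait 3, supporting them as a clade.
All ingroup taxa share the derived state '1' for Trait 4; it defines the ingroup but does not resolve relationships within it.
Most parsimonious ingroup topology: ((((Lineage N,Lineage C),Lineage A),Lineage X),Lineage F).
The clade {Lineage C, Lineage N} is supported by Trait 1: its derived state '1' occurs in exactly those taxa and in no other taxon (including the outgroup).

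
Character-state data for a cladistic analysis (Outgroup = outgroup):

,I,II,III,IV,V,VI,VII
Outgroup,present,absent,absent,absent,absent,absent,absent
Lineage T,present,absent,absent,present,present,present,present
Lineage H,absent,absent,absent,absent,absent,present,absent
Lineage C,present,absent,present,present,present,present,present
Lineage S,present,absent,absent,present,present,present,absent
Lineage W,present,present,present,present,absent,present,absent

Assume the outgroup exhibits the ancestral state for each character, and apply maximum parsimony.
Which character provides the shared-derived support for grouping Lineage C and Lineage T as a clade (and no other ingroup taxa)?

Character polarity is set by the outgroup: the derived state is whichever differs from the outgroup's state, so for I the derived state is 'absent', and for the remaining characters it is 'present'.
I: derived state 'absent' in Lineage H only — an autapomorphy, so it tells us nothing about relationships among taxa.
II: derived state 'present' in Lineage W only — an autapomorphy, so it tells us nothing about relationships among taxa.
III (state 'present') occurs in Lineage C and Lineage W but conflicts with the nesting implied by the other characters — most parsimoniously interpreted as homoplasy.
IV: derived state 'present' in Lineage C, Lineage S, Lineage T, and Lineage W only — synapomorphy for {Lineage C, Lineage S, Lineage T, Lineage W}.
Only Lineage C, Lineage S, and Lineage T show the derived state 'present' for V, supporting them as a clade.
VI (derived state 'present') is shared by all ingroup taxa — unites the whole ingroup.
VII: derived state 'present' in Lineage C and Lineage T only — synapomorphy for {Lineage C, Lineage T}.
Most parsimonious ingroup topology: ((((Lineage T,Lineage C),Lineage S),Lineage W),Lineage H).
The clade {Lineage C, Lineage T} is supported by VII: its derived state 'present' occurs in exactly those taxa and in no other taxon (including the outgroup).

VII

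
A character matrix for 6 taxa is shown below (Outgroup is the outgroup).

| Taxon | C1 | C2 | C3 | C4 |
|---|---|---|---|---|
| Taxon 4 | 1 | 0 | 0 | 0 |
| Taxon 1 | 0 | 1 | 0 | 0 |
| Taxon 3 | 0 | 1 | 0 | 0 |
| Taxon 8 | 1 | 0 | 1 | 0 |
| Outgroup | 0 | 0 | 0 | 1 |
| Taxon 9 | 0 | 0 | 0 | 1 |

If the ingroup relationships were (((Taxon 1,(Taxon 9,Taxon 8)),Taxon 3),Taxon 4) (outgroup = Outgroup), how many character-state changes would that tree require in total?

Map each character onto (((Taxon 1,(Taxon 9,Taxon 8)),Taxon 3),Taxon 4) (rooted by Outgroup) and count the minimum state changes it requires (Fitch parsimony):
C1: 2; C2: 2; C3: 1; C4: 2.
Total tree length = 7.

7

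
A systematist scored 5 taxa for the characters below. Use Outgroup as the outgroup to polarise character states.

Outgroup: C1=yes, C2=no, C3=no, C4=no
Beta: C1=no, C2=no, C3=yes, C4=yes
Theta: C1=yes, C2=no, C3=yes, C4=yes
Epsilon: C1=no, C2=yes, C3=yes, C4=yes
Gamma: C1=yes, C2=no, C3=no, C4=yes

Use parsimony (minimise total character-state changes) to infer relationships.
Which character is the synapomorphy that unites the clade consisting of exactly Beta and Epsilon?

C1

Character polarity is set by the outgroup: the derived state is whichever differs from the outgroup's state, so for C1 the derived state is 'no', and for the remaining characters it is 'yes'.
C1: derived state 'no' in Beta and Epsilon only — synapomorphy for {Beta, Epsilon}.
C2 (derived state 'yes') is unique to Epsilon (autapomorphy; uninformative for grouping).
C3 (derived state 'yes') is shared by Beta, Epsilon, and Theta — a synapomorphy uniting that clade.
C4 (derived state 'yes') is shared by all ingroup taxa — unites the whole ingroup.
Most parsimonious ingroup topology: (((Beta,Epsilon),Theta),Gamma).
The clade {Beta, Epsilon} is supported by C1: its derived state 'no' occurs in exactly those taxa and in no other taxon (including the outgroup).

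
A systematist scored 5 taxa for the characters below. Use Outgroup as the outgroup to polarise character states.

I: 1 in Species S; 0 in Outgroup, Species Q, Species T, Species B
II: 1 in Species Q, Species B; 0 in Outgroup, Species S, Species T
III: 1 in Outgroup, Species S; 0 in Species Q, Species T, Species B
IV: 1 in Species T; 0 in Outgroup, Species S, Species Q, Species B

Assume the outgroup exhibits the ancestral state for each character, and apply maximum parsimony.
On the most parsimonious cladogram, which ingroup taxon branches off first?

Species S

Character polarity is set by the outgroup: the derived state is whichever differs from the outgroup's state, so for III the derived state is '0', and for the remaining characters it is '1'.
I (derived state '1') is unique to Species S (autapomorphy; uninformative for grouping).
II: derived state '1' in Species B and Species Q only — synapomorphy for {Species B, Species Q}.
III: derived state '0' in Species B, Species Q, and Species T only — synapomorphy for {Species B, Species Q, Species T}.
IV: derived state '1' in Species T only — an autapomorphy, so it tells us nothing about relationships among taxa.
Most parsimonious ingroup topology: (Species S,((Species Q,Species B),Species T)).
Species S is sister to the clade containing all other ingroup taxa, so it is the earliest-diverging (most basal) ingroup lineage.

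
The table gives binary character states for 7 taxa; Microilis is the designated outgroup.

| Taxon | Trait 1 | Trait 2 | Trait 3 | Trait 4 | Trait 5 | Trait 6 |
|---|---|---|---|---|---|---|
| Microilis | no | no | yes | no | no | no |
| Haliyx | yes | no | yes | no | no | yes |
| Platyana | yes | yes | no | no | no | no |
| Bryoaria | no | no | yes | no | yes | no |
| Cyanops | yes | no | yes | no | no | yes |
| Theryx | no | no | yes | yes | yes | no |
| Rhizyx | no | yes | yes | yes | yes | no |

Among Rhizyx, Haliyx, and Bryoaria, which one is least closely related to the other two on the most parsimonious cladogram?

Character polarity is set by the outgroup: the derived state is whichever differs from the outgroup's state, so for Trait 3 the derived state is 'no', and for the remaining characters it is 'yes'.
Trait 1 (derived state 'yes') is shared by Cyanops, Haliyx, and Platyana — a synapomorphy uniting that clade.
Trait 2 groups Platyana and Rhizyx, which is incompatible with the clades supported by the remaining characters; treating it as convergent (homoplasy) costs fewer steps than any alternative tree.
Trait 3 (derived state 'no') is unique to Platyana (autapomorphy; uninformative for grouping).
Trait 4: derived state 'yes' in Rhizyx and Theryx only — synapomorphy for {Rhizyx, Theryx}.
Trait 5: derived state 'yes' in Bryoaria, Rhizyx, and Theryx only — synapomorphy for {Bryoaria, Rhizyx, Theryx}.
Only Cyanops and Haliyx show the derived state 'yes' for Trait 6, supporting them as a clade.
Most parsimonious ingroup topology: (((Cyanops,Haliyx),Platyana),((Theryx,Rhizyx),Bryoaria)).
Rhizyx and Bryoaria share a more recent common ancestor with each other than either does with Haliyx, so Haliyx is the least closely related of the three.

Haliyx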